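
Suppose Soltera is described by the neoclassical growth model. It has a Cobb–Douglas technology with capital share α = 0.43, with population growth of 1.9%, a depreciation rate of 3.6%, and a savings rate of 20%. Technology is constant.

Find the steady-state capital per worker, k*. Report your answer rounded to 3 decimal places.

k* ≈ 9.630

In steady state, investment equals break-even investment: s·k^α = (n + δ)·k.
Rearranging, k^(1−α) = s / (n + δ).
k^0.57 = 0.20 / (0.019 + 0.036) = 0.20 / 0.055 = 3.6364
k* = 3.6364^(1/0.57) ≈ 9.6302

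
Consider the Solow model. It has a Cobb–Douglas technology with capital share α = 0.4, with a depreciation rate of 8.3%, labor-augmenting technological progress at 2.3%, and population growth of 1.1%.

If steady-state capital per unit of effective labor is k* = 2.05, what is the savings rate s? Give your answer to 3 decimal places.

s ≈ 0.180

In steady state, investment equals break-even investment: s·k^α = (n + g + δ)·k.
So s / (n + g + δ) = (k*)^(1−α) = 2.05^0.6 = 1.5383.
Therefore s = 1.5383 × (n + g + δ) = 1.5383 × 0.117 = 0.1800.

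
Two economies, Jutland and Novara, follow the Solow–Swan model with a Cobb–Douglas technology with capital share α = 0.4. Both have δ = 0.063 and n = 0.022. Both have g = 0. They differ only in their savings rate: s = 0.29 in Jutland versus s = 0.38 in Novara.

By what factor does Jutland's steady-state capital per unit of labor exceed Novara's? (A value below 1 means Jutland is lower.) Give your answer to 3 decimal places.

Steady-state k* = [s/(n + δ)]^(1/(1−α)), so the ratio is [ (s_J/(n + δ)_J) / (s_N/(n + δ)_N) ]^1.6667.
s_J/(n + δ)_J = 0.29/0.085 = 3.4118; s_N/(n + δ)_N = 0.38/0.085 = 4.4706.
Ratio = (3.4118/4.4706)^1.6667 = 0.7632^1.6667 ≈ 0.6374

k*_J / k*_N ≈ 0.637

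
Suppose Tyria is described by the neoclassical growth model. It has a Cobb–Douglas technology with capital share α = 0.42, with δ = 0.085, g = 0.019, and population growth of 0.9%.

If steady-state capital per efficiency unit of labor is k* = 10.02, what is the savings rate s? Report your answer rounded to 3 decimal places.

s ≈ 0.430

Steady state requires s·f(k) = (n + g + δ)·k, i.e. s·k^α = (n + g + δ)·k.
So s / (n + g + δ) = (k*)^(1−α) = 10.02^0.58 = 3.8063.
Therefore s = 3.8063 × (n + g + δ) = 3.8063 × 0.113 = 0.4301.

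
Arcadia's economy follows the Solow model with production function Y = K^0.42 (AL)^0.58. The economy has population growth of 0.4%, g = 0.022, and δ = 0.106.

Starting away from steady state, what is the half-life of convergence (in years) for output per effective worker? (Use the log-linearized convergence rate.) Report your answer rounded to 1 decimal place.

about 9.1 years

Near the steady state the convergence rate is λ = (1 − α)(n + g + δ).
λ = (1 − 0.42) × 0.132 = 0.58 × 0.132 = 0.07656
Half-life = ln 2 / λ = 0.6931 / 0.07656 ≈ 9.05 years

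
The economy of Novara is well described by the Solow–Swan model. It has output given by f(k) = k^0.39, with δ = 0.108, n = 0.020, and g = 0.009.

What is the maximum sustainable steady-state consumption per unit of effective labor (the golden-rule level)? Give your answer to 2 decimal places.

c_gold ≈ 1.19

At the golden rule, f'(k) = n + g + δ, so α·k^(α−1) = n + g + δ and k_gold = (α/(n + g + δ))^(1/(1−α)).
k_gold = (0.39/0.137)^(1/0.61) = 2.8467^1.6393 ≈ 5.5565
c_gold = f(k_gold) − (n + g + δ)·k_gold = 1.9520 − 0.137×5.5565 ≈ 1.1908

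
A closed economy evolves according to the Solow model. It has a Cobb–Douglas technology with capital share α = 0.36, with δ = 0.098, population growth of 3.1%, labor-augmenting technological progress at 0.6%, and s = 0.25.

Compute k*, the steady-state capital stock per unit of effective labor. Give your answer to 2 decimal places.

k* ≈ 2.62

At the steady state, Δk = 0, so s·k^α = (n + g + δ)·k.
Dividing both sides by k: k^(1−α) = s / (n + g + δ).
k^0.64 = 0.25 / (0.031 + 0.006 + 0.098) = 0.25 / 0.135 = 1.8519
k* = 1.8519^(1/0.64) ≈ 2.6191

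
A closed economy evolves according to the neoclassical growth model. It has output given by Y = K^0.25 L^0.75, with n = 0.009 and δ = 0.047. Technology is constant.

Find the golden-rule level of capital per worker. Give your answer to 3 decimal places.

k_gold ≈ 7.351

The golden rule sets f'(k) = n + δ, i.e. α·k^(α−1) = n + δ.
So k^(1−α) = α / (n + δ) = 0.25 / 0.056 = 4.4643.
k_gold = 4.4643^(1/0.75) ≈ 7.3509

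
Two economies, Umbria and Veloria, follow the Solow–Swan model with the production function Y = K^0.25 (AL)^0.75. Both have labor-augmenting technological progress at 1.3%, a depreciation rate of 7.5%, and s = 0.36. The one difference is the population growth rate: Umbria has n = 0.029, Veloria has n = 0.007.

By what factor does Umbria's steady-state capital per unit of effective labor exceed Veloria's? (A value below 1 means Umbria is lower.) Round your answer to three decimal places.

ratio ≈ 0.758

Steady-state k* = [s/(n + g + δ)]^(1/(1−α)), so the ratio is [ (s_U/(n + g + δ)_U) / (s_V/(n + g + δ)_V) ]^1.3333.
s_U/(n + g + δ)_U = 0.36/0.117 = 3.0769; s_V/(n + g + δ)_V = 0.36/0.095 = 3.7895.
Ratio = (3.0769/3.7895)^1.3333 = 0.8120^1.3333 ≈ 0.7575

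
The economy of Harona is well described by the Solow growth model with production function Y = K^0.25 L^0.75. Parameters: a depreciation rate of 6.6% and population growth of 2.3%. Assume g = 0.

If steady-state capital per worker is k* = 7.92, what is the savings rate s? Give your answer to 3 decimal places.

s ≈ 0.420

Steady state requires s·f(k) = (n + δ)·k, i.e. s·k^α = (n + δ)·k.
So s / (n + δ) = (k*)^(1−α) = 7.92^0.75 = 4.7211.
Therefore s = 4.7211 × (n + δ) = 4.7211 × 0.089 = 0.4202.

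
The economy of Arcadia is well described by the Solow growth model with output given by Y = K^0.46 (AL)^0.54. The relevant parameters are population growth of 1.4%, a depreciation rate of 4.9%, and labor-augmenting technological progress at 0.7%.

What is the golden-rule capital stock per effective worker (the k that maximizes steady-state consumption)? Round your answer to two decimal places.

The golden rule sets f'(k) = n + g + δ, i.e. α·k^(α−1) = n + g + δ.
So k^(1−α) = α / (n + g + δ) = 0.46 / 0.070 = 6.5714.
k_gold = 6.5714^(1/0.54) ≈ 32.6724

k_gold ≈ 32.67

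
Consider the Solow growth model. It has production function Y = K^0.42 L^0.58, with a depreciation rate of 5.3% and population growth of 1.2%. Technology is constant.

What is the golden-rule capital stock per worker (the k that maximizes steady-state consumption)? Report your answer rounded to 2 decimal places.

k_gold ≈ 24.95

The golden rule sets f'(k) = n + δ, i.e. α·k^(α−1) = n + δ.
So k^(1−α) = α / (n + δ) = 0.42 / 0.065 = 6.4615.
k_gold = 6.4615^(1/0.58) ≈ 24.9532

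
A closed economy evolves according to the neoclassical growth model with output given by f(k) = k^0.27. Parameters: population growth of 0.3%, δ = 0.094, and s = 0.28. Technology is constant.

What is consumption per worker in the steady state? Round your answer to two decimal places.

c* ≈ 1.07

Steady state requires s·f(k) = (n + δ)·k, i.e. s·k^α = (n + δ)·k.
Dividing both sides by k: k^(1−α) = s / (n + δ).
k^0.73 = 0.28 / (0.003 + 0.094) = 0.28 / 0.097 = 2.8866
k* = 2.8866^(1/0.73) ≈ 4.2723
y* = (k*)^α = 4.2723^0.27 ≈ 1.4801
c* = (1 − s)·y* = (1 − 0.28) × 1.4801 ≈ 1.0657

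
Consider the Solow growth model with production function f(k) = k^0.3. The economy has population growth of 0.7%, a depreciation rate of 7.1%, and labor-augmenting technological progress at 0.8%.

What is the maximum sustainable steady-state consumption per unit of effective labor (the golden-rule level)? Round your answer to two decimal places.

At the golden rule, f'(k) = n + g + δ, so α·k^(α−1) = n + g + δ and k_gold = (α/(n + g + δ))^(1/(1−α)).
k_gold = (0.3/0.086)^(1/0.7) = 3.4884^1.4286 ≈ 5.9593
c_gold = f(k_gold) − (n + g + δ)·k_gold = 1.7083 − 0.086×5.9593 ≈ 1.1958

c_gold ≈ 1.20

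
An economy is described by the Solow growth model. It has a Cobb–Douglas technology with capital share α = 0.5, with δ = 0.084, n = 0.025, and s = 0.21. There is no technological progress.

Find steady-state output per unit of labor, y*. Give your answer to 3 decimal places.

y* ≈ 1.927

Steady state requires s·f(k) = (n + δ)·k, i.e. s·k^α = (n + δ)·k.
Dividing both sides by k: k^(1−α) = s / (n + δ).
k^0.5 = 0.21 / (0.025 + 0.084) = 0.21 / 0.109 = 1.9266
k* = 1.9266^(1/0.5) ≈ 3.7118
y* = (k*)^α = 3.7118^0.5 ≈ 1.9266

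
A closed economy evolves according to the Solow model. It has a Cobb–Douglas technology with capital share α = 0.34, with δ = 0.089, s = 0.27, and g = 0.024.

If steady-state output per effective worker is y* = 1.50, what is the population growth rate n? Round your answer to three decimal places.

In steady state, investment equals break-even investment: s·k^α = (n + g + δ)·k.
Since y* = [s/(n + g + δ)]^(α/(1−α)), we have s/(n + g + δ) = (y*)^((1−α)/α) = 1.50^1.9412 = 2.1970.
Therefore n + g + δ = s / 2.1970 = 0.27 / 2.1970 = 0.1229, so n = 0.1229 − 0.113 = 0.0099.

n ≈ 0.010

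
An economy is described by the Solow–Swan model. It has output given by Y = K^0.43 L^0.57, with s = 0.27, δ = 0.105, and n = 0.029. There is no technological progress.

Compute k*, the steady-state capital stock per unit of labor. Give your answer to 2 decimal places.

In steady state, investment equals break-even investment: s·k^α = (n + δ)·k.
Dividing both sides by k: k^(1−α) = s / (n + δ).
k^0.57 = 0.27 / (0.029 + 0.105) = 0.27 / 0.134 = 2.0149
k* = 2.0149^(1/0.57) ≈ 3.4180

k* = 3.42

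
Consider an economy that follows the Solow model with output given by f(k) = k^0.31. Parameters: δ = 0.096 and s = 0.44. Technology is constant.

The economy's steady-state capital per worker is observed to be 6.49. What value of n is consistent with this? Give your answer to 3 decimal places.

In steady state, investment equals break-even investment: s·k^α = (n + δ)·k.
So s / (n + δ) = (k*)^(1−α) = 6.49^0.69 = 3.6345.
Therefore n + δ = s / 3.6345 = 0.44 / 3.6345 = 0.1211, so n = 0.1211 − 0.096 = 0.0251.

n ≈ 0.025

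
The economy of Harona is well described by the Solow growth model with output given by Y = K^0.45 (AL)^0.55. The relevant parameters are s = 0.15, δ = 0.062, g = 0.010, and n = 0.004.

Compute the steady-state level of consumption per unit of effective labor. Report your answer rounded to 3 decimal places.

c* ≈ 1.483

At the steady state, Δk = 0, so s·k^α = (n + g + δ)·k.
Rearranging, k^(1−α) = s / (n + g + δ).
k^0.55 = 0.15 / (0.004 + 0.010 + 0.062) = 0.15 / 0.076 = 1.9737
k* = 1.9737^(1/0.55) ≈ 3.4425
y* = (k*)^α = 3.4425^0.45 ≈ 1.7442
c* = (1 − s)·y* = (1 − 0.15) × 1.7442 ≈ 1.4826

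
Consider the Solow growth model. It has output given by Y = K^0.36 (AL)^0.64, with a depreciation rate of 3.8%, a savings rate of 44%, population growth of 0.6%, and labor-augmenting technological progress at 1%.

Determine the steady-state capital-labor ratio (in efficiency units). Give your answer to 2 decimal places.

At the steady state, Δk = 0, so s·k^α = (n + g + δ)·k.
Dividing both sides by k: k^(1−α) = s / (n + g + δ).
k^0.64 = 0.44 / (0.006 + 0.010 + 0.038) = 0.44 / 0.054 = 8.1481
k* = 8.1481^(1/0.64) ≈ 26.5171

k* ≈ 26.52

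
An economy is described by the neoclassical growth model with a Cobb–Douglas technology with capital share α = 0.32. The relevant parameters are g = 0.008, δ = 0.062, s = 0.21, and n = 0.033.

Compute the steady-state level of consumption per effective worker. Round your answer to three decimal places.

Steady state requires s·f(k) = (n + g + δ)·k, i.e. s·k^α = (n + g + δ)·k.
Dividing both sides by k: k^(1−α) = s / (n + g + δ).
k^0.68 = 0.21 / (0.033 + 0.008 + 0.062) = 0.21 / 0.103 = 2.0388
k* = 2.0388^(1/0.68) ≈ 2.8508
y* = (k*)^α = 2.8508^0.32 ≈ 1.3983
c* = (1 − s)·y* = (1 − 0.21) × 1.3983 ≈ 1.1047

c* ≈ 1.105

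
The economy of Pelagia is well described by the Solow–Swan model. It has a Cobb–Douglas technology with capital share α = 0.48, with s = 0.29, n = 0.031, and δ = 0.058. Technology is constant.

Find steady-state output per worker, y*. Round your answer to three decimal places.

Steady state requires s·f(k) = (n + δ)·k, i.e. s·k^α = (n + δ)·k.
Dividing both sides by k: k^(1−α) = s / (n + δ).
k^0.52 = 0.29 / (0.031 + 0.058) = 0.29 / 0.089 = 3.2584
k* = 3.2584^(1/0.52) ≈ 9.6950
y* = (k*)^α = 9.6950^0.48 ≈ 2.9754

y* ≈ 2.975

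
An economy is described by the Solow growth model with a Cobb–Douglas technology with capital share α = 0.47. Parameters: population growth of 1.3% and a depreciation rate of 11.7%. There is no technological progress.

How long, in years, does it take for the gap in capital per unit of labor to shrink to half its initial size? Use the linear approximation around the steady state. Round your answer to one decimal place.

t_½ ≈ 10.1 years

Near the steady state the convergence rate is λ = (1 − α)(n + δ).
λ = (1 − 0.47) × 0.130 = 0.53 × 0.130 = 0.0689
Half-life = ln 2 / λ = 0.6931 / 0.0689 ≈ 10.06 years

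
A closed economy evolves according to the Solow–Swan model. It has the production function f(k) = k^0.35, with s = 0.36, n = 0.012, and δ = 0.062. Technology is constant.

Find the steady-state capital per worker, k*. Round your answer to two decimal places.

Steady state requires s·f(k) = (n + δ)·k, i.e. s·k^α = (n + δ)·k.
Rearranging, k^(1−α) = s / (n + δ).
k^0.65 = 0.36 / (0.012 + 0.062) = 0.36 / 0.074 = 4.8649
k* = 4.8649^(1/0.65) ≈ 11.4035

k* ≈ 11.40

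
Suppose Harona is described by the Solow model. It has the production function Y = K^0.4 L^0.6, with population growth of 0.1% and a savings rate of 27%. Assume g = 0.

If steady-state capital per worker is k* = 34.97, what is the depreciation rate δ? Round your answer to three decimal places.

At the steady state, Δk = 0, so s·k^α = (n + δ)·k.
So s / (n + δ) = (k*)^(1−α) = 34.97^0.6 = 8.4376.
Therefore n + δ = s / 8.4376 = 0.27 / 8.4376 = 0.0320, so δ = 0.0320 − 0.001 = 0.0310.

δ ≈ 0.031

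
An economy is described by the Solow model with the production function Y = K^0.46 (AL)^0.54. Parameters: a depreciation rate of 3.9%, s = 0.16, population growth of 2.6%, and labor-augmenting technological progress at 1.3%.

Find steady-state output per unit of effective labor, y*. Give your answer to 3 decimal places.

Steady state requires s·f(k) = (n + g + δ)·k, i.e. s·k^α = (n + g + δ)·k.
Dividing both sides by k: k^(1−α) = s / (n + g + δ).
k^0.54 = 0.16 / (0.026 + 0.013 + 0.039) = 0.16 / 0.078 = 2.0513
k* = 2.0513^(1/0.54) ≈ 3.7830
y* = (k*)^α = 3.7830^0.46 ≈ 1.8442

y* ≈ 1.844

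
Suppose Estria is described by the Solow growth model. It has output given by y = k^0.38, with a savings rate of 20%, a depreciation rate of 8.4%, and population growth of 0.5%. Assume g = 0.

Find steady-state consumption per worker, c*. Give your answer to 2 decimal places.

c* = 1.31

Steady state requires s·f(k) = (n + δ)·k, i.e. s·k^α = (n + δ)·k.
Dividing both sides by k: k^(1−α) = s / (n + δ).
k^0.62 = 0.20 / (0.005 + 0.084) = 0.20 / 0.089 = 2.2472
k* = 2.2472^(1/0.62) ≈ 3.6912
y* = (k*)^α = 3.6912^0.38 ≈ 1.6426
c* = (1 − s)·y* = (1 − 0.20) × 1.6426 ≈ 1.3141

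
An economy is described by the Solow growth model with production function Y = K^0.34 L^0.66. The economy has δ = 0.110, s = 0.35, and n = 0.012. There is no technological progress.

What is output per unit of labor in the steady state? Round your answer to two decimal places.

At the steady state, Δk = 0, so s·k^α = (n + δ)·k.
Rearranging, k^(1−α) = s / (n + δ).
k^0.66 = 0.35 / (0.012 + 0.110) = 0.35 / 0.122 = 2.8689
k* = 2.8689^(1/0.66) ≈ 4.9375
y* = (k*)^α = 4.9375^0.34 ≈ 1.7210

y* = 1.72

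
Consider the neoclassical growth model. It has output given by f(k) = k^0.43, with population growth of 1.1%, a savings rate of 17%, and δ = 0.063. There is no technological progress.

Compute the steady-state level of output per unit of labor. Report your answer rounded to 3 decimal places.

y* ≈ 1.873

Steady state requires s·f(k) = (n + δ)·k, i.e. s·k^α = (n + δ)·k.
Dividing both sides by k: k^(1−α) = s / (n + δ).
k^0.57 = 0.17 / (0.011 + 0.063) = 0.17 / 0.074 = 2.2973
k* = 2.2973^(1/0.57) ≈ 4.3024
y* = (k*)^α = 4.3024^0.43 ≈ 1.8728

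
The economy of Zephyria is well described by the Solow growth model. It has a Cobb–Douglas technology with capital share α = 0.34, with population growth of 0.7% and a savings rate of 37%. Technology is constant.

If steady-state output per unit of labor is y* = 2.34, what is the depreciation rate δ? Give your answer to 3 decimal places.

δ ≈ 0.064

Steady state requires s·f(k) = (n + δ)·k, i.e. s·k^α = (n + δ)·k.
Since y* = [s/(n + δ)]^(α/(1−α)), we have s/(n + δ) = (y*)^((1−α)/α) = 2.34^1.9412 = 5.2086.
Therefore n + δ = s / 5.2086 = 0.37 / 5.2086 = 0.0710, so δ = 0.0710 − 0.007 = 0.0640.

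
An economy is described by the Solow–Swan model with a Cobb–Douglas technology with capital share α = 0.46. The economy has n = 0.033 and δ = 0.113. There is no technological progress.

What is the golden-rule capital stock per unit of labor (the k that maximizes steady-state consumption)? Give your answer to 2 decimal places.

k_gold ≈ 8.37

The golden rule sets f'(k) = n + δ, i.e. α·k^(α−1) = n + δ.
So k^(1−α) = α / (n + δ) = 0.46 / 0.146 = 3.1507.
k_gold = 3.1507^(1/0.54) ≈ 8.3748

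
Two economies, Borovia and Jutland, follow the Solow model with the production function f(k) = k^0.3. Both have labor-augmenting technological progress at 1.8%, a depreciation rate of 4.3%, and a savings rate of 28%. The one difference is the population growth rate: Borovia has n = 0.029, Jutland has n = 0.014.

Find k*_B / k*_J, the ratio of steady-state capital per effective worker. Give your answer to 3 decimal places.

Steady-state k* = [s/(n + g + δ)]^(1/(1−α)), so the ratio is [ (s_B/(n + g + δ)_B) / (s_J/(n + g + δ)_J) ]^1.4286.
s_B/(n + g + δ)_B = 0.28/0.090 = 3.1111; s_J/(n + g + δ)_J = 0.28/0.075 = 3.7333.
Ratio = (3.1111/3.7333)^1.4286 = 0.8333^1.4286 ≈ 0.7706

k*_B / k*_J ≈ 0.771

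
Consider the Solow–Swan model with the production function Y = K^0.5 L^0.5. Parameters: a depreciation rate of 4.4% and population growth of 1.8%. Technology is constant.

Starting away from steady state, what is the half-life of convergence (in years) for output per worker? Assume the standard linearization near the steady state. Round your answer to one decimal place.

Near the steady state the convergence rate is λ = (1 − α)(n + δ).
λ = (1 − 0.5) × 0.062 = 0.5 × 0.062 = 0.0310
Half-life = ln 2 / λ = 0.6931 / 0.0310 ≈ 22.36 years

about 22.4 years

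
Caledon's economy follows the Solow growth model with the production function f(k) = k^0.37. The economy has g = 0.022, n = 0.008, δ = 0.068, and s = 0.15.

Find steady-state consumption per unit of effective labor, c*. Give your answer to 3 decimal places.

c* = 1.091

Steady state requires s·f(k) = (n + g + δ)·k, i.e. s·k^α = (n + g + δ)·k.
Dividing both sides by k: k^(1−α) = s / (n + g + δ).
k^0.63 = 0.15 / (0.008 + 0.022 + 0.068) = 0.15 / 0.098 = 1.5306
k* = 1.5306^(1/0.63) ≈ 1.9653
y* = (k*)^α = 1.9653^0.37 ≈ 1.2840
c* = (1 − s)·y* = (1 − 0.15) × 1.2840 ≈ 1.0914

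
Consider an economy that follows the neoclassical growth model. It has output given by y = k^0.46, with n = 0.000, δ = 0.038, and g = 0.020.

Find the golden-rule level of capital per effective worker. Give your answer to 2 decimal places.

k_gold ≈ 46.28

The golden rule sets f'(k) = n + g + δ, i.e. α·k^(α−1) = n + g + δ.
So k^(1−α) = α / (n + g + δ) = 0.46 / 0.058 = 7.9310.
k_gold = 7.9310^(1/0.54) ≈ 46.2831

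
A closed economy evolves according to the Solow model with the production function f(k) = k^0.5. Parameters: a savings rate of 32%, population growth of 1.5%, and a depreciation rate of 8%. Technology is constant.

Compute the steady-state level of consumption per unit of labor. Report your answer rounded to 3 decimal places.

In steady state, investment equals break-even investment: s·k^α = (n + δ)·k.
Dividing both sides by k: k^(1−α) = s / (n + δ).
k^0.5 = 0.32 / (0.015 + 0.080) = 0.32 / 0.095 = 3.3684
k* = 3.3684^(1/0.5) ≈ 11.3461
y* = (k*)^α = 11.3461^0.5 ≈ 3.3684
c* = (1 − s)·y* = (1 − 0.32) × 3.3684 ≈ 2.2905

c* = 2.291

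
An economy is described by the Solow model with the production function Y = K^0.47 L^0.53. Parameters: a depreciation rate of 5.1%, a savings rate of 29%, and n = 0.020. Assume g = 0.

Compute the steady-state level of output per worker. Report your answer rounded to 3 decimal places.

In steady state, investment equals break-even investment: s·k^α = (n + δ)·k.
Rearranging, k^(1−α) = s / (n + δ).
k^0.53 = 0.29 / (0.020 + 0.051) = 0.29 / 0.071 = 4.0845
k* = 4.0845^(1/0.53) ≈ 14.2263
y* = (k*)^α = 14.2263^0.47 ≈ 3.4830

y* ≈ 3.483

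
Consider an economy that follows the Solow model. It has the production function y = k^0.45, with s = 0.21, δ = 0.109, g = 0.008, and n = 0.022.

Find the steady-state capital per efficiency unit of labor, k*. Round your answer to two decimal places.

At the steady state, Δk = 0, so s·k^α = (n + g + δ)·k.
Rearranging, k^(1−α) = s / (n + g + δ).
k^0.55 = 0.21 / (0.022 + 0.008 + 0.109) = 0.21 / 0.139 = 1.5108
k* = 1.5108^(1/0.55) ≈ 2.1175

k* = 2.12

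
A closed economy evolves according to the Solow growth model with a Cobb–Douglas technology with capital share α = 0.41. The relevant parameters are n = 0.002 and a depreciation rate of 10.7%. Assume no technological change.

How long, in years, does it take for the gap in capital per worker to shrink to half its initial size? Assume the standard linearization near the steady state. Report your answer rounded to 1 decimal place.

about 10.8 years

Near the steady state the convergence rate is λ = (1 − α)(n + δ).
λ = (1 − 0.41) × 0.109 = 0.59 × 0.109 = 0.06431
Half-life = ln 2 / λ = 0.6931 / 0.06431 ≈ 10.78 years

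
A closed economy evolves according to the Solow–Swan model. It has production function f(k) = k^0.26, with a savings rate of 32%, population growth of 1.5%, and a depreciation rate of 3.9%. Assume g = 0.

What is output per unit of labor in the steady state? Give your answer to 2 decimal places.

Steady state requires s·f(k) = (n + δ)·k, i.e. s·k^α = (n + δ)·k.
Rearranging, k^(1−α) = s / (n + δ).
k^0.74 = 0.32 / (0.015 + 0.039) = 0.32 / 0.054 = 5.9259
k* = 5.9259^(1/0.74) ≈ 11.0729
y* = (k*)^α = 11.0729^0.26 ≈ 1.8686

y* = 1.87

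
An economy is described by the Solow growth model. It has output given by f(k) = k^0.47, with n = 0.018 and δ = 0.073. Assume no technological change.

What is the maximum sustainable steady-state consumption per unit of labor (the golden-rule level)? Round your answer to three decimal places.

At the golden rule, f'(k) = n + δ, so α·k^(α−1) = n + δ and k_gold = (α/(n + δ))^(1/(1−α)).
k_gold = (0.47/0.091)^(1/0.53) = 5.1648^1.8868 ≈ 22.1508
c_gold = f(k_gold) − (n + δ)·k_gold = 4.2888 − 0.091×22.1508 ≈ 2.2731

c_gold ≈ 2.273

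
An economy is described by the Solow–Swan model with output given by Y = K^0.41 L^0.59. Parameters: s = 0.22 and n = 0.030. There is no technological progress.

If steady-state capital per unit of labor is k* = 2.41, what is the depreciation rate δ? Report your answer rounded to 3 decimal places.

Steady state requires s·f(k) = (n + δ)·k, i.e. s·k^α = (n + δ)·k.
So s / (n + δ) = (k*)^(1−α) = 2.41^0.59 = 1.6803.
Therefore n + δ = s / 1.6803 = 0.22 / 1.6803 = 0.1309, so δ = 0.1309 − 0.030 = 0.1009.

δ ≈ 0.101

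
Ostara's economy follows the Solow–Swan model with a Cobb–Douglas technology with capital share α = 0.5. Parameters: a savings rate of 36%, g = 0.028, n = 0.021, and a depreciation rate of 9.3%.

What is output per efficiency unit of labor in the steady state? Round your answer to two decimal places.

y* = 2.54

At the steady state, Δk = 0, so s·k^α = (n + g + δ)·k.
Rearranging, k^(1−α) = s / (n + g + δ).
k^0.5 = 0.36 / (0.021 + 0.028 + 0.093) = 0.36 / 0.142 = 2.5352
k* = 2.5352^(1/0.5) ≈ 6.4272
y* = (k*)^α = 6.4272^0.5 ≈ 2.5352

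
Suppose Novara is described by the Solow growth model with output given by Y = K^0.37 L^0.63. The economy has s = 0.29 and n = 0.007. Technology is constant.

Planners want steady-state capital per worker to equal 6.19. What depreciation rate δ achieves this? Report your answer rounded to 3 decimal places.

Steady state requires s·f(k) = (n + δ)·k, i.e. s·k^α = (n + δ)·k.
So s / (n + δ) = (k*)^(1−α) = 6.19^0.63 = 3.1533.
Therefore n + δ = s / 3.1533 = 0.29 / 3.1533 = 0.0920, so δ = 0.0920 − 0.007 = 0.0850.

δ ≈ 0.085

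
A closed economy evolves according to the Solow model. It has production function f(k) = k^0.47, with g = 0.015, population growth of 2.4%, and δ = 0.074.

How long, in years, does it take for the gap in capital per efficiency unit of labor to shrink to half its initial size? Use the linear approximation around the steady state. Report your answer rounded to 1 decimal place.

Near the steady state the convergence rate is λ = (1 − α)(n + g + δ).
λ = (1 − 0.47) × 0.113 = 0.53 × 0.113 = 0.05989
Half-life = ln 2 / λ = 0.6931 / 0.05989 ≈ 11.57 years

half-life ≈ 11.6 years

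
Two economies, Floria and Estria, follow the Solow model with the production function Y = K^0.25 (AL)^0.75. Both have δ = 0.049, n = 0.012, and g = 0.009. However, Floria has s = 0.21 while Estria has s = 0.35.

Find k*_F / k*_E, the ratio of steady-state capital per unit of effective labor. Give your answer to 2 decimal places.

ratio ≈ 0.51

Steady-state k* = [s/(n + g + δ)]^(1/(1−α)), so the ratio is [ (s_F/(n + g + δ)_F) / (s_E/(n + g + δ)_E) ]^1.3333.
s_F/(n + g + δ)_F = 0.21/0.070 = 3.0000; s_E/(n + g + δ)_E = 0.35/0.070 = 5.0000.
Ratio = (3.0000/5.0000)^1.3333 = 0.6000^1.3333 ≈ 0.5061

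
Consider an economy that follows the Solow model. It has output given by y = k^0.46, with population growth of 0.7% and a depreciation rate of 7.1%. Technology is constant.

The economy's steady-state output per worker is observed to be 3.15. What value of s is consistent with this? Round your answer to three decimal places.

In steady state, investment equals break-even investment: s·k^α = (n + δ)·k.
Since y* = [s/(n + δ)]^(α/(1−α)), we have s/(n + δ) = (y*)^((1−α)/α) = 3.15^1.1739 = 3.8456.
Therefore s = 3.8456 × (n + δ) = 3.8456 × 0.078 = 0.3000.

s ≈ 0.300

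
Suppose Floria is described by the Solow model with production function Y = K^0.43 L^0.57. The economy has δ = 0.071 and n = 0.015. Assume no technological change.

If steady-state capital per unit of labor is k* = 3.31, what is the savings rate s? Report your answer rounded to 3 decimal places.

Steady state requires s·f(k) = (n + δ)·k, i.e. s·k^α = (n + δ)·k.
So s / (n + δ) = (k*)^(1−α) = 3.31^0.57 = 1.9783.
Therefore s = 1.9783 × (n + δ) = 1.9783 × 0.086 = 0.1701.

s ≈ 0.170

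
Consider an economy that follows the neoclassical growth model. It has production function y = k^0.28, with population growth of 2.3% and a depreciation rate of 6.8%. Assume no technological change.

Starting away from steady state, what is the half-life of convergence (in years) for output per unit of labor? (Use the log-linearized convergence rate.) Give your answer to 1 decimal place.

Near the steady state the convergence rate is λ = (1 − α)(n + δ).
λ = (1 − 0.28) × 0.091 = 0.72 × 0.091 = 0.06552
Half-life = ln 2 / λ = 0.6931 / 0.06552 ≈ 10.58 years

t_½ ≈ 10.6 years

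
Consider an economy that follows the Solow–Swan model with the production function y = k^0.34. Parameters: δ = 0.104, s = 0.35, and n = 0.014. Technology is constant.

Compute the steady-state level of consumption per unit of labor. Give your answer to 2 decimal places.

Steady state requires s·f(k) = (n + δ)·k, i.e. s·k^α = (n + δ)·k.
Rearranging, k^(1−α) = s / (n + δ).
k^0.66 = 0.35 / (0.014 + 0.104) = 0.35 / 0.118 = 2.9661
k* = 2.9661^(1/0.66) ≈ 5.1932
y* = (k*)^α = 5.1932^0.34 ≈ 1.7508
c* = (1 − s)·y* = (1 − 0.35) × 1.7508 ≈ 1.1380

c* ≈ 1.14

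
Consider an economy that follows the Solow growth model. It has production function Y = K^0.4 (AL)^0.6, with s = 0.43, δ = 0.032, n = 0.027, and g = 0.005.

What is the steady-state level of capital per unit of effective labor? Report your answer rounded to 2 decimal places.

At the steady state, Δk = 0, so s·k^α = (n + g + δ)·k.
Rearranging, k^(1−α) = s / (n + g + δ).
k^0.6 = 0.43 / (0.027 + 0.005 + 0.032) = 0.43 / 0.064 = 6.7188
k* = 6.7188^(1/0.6) ≈ 23.9232

k* ≈ 23.92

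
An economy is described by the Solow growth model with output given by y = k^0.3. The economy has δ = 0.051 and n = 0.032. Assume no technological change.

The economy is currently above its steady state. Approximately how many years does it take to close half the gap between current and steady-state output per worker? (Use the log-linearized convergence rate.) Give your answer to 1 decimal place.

t_½ ≈ 11.9 years

Near the steady state the convergence rate is λ = (1 − α)(n + δ).
λ = (1 − 0.3) × 0.083 = 0.7 × 0.083 = 0.0581
Half-life = ln 2 / λ = 0.6931 / 0.0581 ≈ 11.93 years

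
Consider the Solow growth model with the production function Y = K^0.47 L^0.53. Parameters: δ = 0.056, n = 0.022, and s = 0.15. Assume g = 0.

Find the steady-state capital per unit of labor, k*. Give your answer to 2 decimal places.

k* = 3.43

In steady state, investment equals break-even investment: s·k^α = (n + δ)·k.
Rearranging, k^(1−α) = s / (n + δ).
k^0.53 = 0.15 / (0.022 + 0.056) = 0.15 / 0.078 = 1.9231
k* = 1.9231^(1/0.53) ≈ 3.4344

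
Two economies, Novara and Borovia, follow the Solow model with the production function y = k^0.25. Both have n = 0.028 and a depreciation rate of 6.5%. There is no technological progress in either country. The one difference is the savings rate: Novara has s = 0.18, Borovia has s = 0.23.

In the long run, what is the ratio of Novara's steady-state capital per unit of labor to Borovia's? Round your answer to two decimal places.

Steady-state k* = [s/(n + δ)]^(1/(1−α)), so the ratio is [ (s_N/(n + δ)_N) / (s_B/(n + δ)_B) ]^1.3333.
s_N/(n + δ)_N = 0.18/0.093 = 1.9355; s_B/(n + δ)_B = 0.23/0.093 = 2.4731.
Ratio = (1.9355/2.4731)^1.3333 = 0.7826^1.3333 ≈ 0.7212

k*_N / k*_B ≈ 0.72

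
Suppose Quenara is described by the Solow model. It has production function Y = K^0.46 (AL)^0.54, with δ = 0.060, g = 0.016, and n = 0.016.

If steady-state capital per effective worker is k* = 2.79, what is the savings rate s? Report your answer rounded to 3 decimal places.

At the steady state, Δk = 0, so s·k^α = (n + g + δ)·k.
So s / (n + g + δ) = (k*)^(1−α) = 2.79^0.54 = 1.7403.
Therefore s = 1.7403 × (n + g + δ) = 1.7403 × 0.092 = 0.1601.

s ≈ 0.160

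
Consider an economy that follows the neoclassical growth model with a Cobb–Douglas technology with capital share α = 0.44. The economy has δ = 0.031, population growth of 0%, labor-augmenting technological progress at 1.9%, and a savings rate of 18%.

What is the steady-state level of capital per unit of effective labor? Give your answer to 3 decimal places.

At the steady state, Δk = 0, so s·k^α = (n + g + δ)·k.
Rearranging, k^(1−α) = s / (n + g + δ).
k^0.56 = 0.18 / (0.000 + 0.019 + 0.031) = 0.18 / 0.050 = 3.6000
k* = 3.6000^(1/0.56) ≈ 9.8491

k* ≈ 9.849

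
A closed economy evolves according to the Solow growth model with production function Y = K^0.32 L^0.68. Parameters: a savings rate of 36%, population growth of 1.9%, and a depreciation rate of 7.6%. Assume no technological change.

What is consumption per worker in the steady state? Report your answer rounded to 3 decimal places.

c* ≈ 1.198

In steady state, investment equals break-even investment: s·k^α = (n + δ)·k.
Rearranging, k^(1−α) = s / (n + δ).
k^0.68 = 0.36 / (0.019 + 0.076) = 0.36 / 0.095 = 3.7895
k* = 3.7895^(1/0.68) ≈ 7.0934
y* = (k*)^α = 7.0934^0.32 ≈ 1.8719
c* = (1 − s)·y* = (1 − 0.36) × 1.8719 ≈ 1.1980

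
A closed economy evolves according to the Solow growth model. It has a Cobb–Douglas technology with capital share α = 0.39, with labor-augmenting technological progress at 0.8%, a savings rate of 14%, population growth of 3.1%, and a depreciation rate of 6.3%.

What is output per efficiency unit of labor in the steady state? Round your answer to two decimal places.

Steady state requires s·f(k) = (n + g + δ)·k, i.e. s·k^α = (n + g + δ)·k.
Rearranging, k^(1−α) = s / (n + g + δ).
k^0.61 = 0.14 / (0.031 + 0.008 + 0.063) = 0.14 / 0.102 = 1.3725
k* = 1.3725^(1/0.61) ≈ 1.6805
y* = (k*)^α = 1.6805^0.39 ≈ 1.2244

y* ≈ 1.22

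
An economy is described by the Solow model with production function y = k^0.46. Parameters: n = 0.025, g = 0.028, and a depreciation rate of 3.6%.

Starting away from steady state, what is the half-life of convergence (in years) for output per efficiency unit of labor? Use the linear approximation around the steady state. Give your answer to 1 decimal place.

Near the steady state the convergence rate is λ = (1 − α)(n + g + δ).
λ = (1 − 0.46) × 0.089 = 0.54 × 0.089 = 0.04806
Half-life = ln 2 / λ = 0.6931 / 0.04806 ≈ 14.42 years

half-life ≈ 14.4 years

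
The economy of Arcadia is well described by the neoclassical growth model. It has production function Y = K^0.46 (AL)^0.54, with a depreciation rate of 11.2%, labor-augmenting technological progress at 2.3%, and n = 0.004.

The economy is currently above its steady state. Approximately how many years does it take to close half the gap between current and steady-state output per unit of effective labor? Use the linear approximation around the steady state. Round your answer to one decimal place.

Near the steady state the convergence rate is λ = (1 − α)(n + g + δ).
λ = (1 − 0.46) × 0.139 = 0.54 × 0.139 = 0.07506
Half-life = ln 2 / λ = 0.6931 / 0.07506 ≈ 9.23 years

about 9.2 years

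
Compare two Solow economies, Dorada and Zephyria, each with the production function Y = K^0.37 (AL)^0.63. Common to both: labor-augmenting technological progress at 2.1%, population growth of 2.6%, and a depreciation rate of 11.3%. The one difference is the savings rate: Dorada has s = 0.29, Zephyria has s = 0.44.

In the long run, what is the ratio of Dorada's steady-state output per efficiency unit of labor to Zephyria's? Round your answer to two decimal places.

Steady-state y* = [s/(n + g + δ)]^(α/(1−α)), so the ratio is [ (s_D/(n + g + δ)_D) / (s_Z/(n + g + δ)_Z) ]^0.5873.
s_D/(n + g + δ)_D = 0.29/0.160 = 1.8125; s_Z/(n + g + δ)_Z = 0.44/0.160 = 2.7500.
Ratio = (1.8125/2.7500)^0.5873 = 0.6591^0.5873 ≈ 0.7828

y*_D / y*_Z ≈ 0.78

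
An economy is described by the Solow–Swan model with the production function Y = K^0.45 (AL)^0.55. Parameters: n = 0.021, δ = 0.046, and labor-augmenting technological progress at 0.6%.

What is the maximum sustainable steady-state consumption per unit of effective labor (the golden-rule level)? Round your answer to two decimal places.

At the golden rule, f'(k) = n + g + δ, so α·k^(α−1) = n + g + δ and k_gold = (α/(n + g + δ))^(1/(1−α)).
k_gold = (0.45/0.073)^(1/0.55) = 6.1644^1.8182 ≈ 27.3011
c_gold = f(k_gold) − (n + g + δ)·k_gold = 4.4287 − 0.073×27.3011 ≈ 2.4357

c_gold ≈ 2.44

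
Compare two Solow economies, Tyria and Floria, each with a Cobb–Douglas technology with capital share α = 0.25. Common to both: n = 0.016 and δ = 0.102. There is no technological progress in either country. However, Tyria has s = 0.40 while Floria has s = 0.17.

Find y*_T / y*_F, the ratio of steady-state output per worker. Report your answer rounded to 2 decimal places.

y*_T / y*_F ≈ 1.33

Steady-state y* = [s/(n + δ)]^(α/(1−α)), so the ratio is [ (s_T/(n + δ)_T) / (s_F/(n + δ)_F) ]^0.3333.
s_T/(n + δ)_T = 0.40/0.118 = 3.3898; s_F/(n + δ)_F = 0.17/0.118 = 1.4407.
Ratio = (3.3898/1.4407)^0.3333 = 2.3529^0.3333 ≈ 1.3300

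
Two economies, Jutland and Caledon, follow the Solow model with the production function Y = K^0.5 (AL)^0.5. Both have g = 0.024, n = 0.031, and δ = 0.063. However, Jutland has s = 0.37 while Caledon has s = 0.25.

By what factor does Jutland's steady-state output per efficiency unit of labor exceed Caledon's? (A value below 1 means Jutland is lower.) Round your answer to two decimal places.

y*_J / y*_C ≈ 1.48

Steady-state y* = [s/(n + g + δ)]^(α/(1−α)), so the ratio is [ (s_J/(n + g + δ)_J) / (s_C/(n + g + δ)_C) ]^1.
s_J/(n + g + δ)_J = 0.37/0.118 = 3.1356; s_C/(n + g + δ)_C = 0.25/0.118 = 2.1186.
Ratio = (3.1356/2.1186)^1 = 1.4800^1 ≈ 1.4800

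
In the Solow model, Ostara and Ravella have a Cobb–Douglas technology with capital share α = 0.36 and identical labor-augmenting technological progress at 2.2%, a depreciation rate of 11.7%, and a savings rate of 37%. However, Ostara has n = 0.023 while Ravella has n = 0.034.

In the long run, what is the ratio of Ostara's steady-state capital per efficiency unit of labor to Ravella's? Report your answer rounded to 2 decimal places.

Steady-state k* = [s/(n + g + δ)]^(1/(1−α)), so the ratio is [ (s_O/(n + g + δ)_O) / (s_R/(n + g + δ)_R) ]^1.5625.
s_O/(n + g + δ)_O = 0.37/0.162 = 2.2840; s_R/(n + g + δ)_R = 0.37/0.173 = 2.1387.
Ratio = (2.2840/2.1387)^1.5625 = 1.0679^1.5625 ≈ 1.1081

k*_O / k*_R ≈ 1.11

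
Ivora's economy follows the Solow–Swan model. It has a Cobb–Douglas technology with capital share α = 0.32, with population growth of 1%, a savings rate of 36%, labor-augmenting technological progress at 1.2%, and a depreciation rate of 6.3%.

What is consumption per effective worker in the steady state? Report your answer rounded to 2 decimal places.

c* ≈ 1.26

Steady state requires s·f(k) = (n + g + δ)·k, i.e. s·k^α = (n + g + δ)·k.
Dividing both sides by k: k^(1−α) = s / (n + g + δ).
k^0.68 = 0.36 / (0.010 + 0.012 + 0.063) = 0.36 / 0.085 = 4.2353
k* = 4.2353^(1/0.68) ≈ 8.3539
y* = (k*)^α = 8.3539^0.32 ≈ 1.9724
c* = (1 − s)·y* = (1 − 0.36) × 1.9724 ≈ 1.2623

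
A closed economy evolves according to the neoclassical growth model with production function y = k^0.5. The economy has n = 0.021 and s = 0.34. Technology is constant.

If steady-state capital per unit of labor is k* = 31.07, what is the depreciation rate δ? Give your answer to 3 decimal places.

At the steady state, Δk = 0, so s·k^α = (n + δ)·k.
So s / (n + δ) = (k*)^(1−α) = 31.07^0.5 = 5.5740.
Therefore n + δ = s / 5.5740 = 0.34 / 5.5740 = 0.0610, so δ = 0.0610 − 0.021 = 0.0400.

δ ≈ 0.040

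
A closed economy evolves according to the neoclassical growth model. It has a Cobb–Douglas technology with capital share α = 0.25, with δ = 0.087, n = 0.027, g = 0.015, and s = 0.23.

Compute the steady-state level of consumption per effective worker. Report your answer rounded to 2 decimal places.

At the steady state, Δk = 0, so s·k^α = (n + g + δ)·k.
Rearranging, k^(1−α) = s / (n + g + δ).
k^0.75 = 0.23 / (0.027 + 0.015 + 0.087) = 0.23 / 0.129 = 1.7829
k* = 1.7829^(1/0.75) ≈ 2.1619
y* = (k*)^α = 2.1619^0.25 ≈ 1.2126
c* = (1 − s)·y* = (1 − 0.23) × 1.2126 ≈ 0.9337

c* = 0.93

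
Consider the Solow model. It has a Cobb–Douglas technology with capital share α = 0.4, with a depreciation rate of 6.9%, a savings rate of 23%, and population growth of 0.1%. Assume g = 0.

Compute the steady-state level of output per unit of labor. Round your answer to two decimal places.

y* = 2.21

Steady state requires s·f(k) = (n + δ)·k, i.e. s·k^α = (n + δ)·k.
Dividing both sides by k: k^(1−α) = s / (n + δ).
k^0.6 = 0.23 / (0.001 + 0.069) = 0.23 / 0.070 = 3.2857
k* = 3.2857^(1/0.6) ≈ 7.2618
y* = (k*)^α = 7.2618^0.4 ≈ 2.2101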